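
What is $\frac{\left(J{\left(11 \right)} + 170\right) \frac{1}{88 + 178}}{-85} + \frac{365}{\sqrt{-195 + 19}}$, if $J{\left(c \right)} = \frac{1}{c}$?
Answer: $- \frac{1871}{248710} - \frac{365 i \sqrt{11}}{44} \approx -0.0075228 - 27.513 i$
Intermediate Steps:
$\frac{\left(J{\left(11 \right)} + 170\right) \frac{1}{88 + 178}}{-85} + \frac{365}{\sqrt{-195 + 19}} = \frac{\left(\frac{1}{11} + 170\right) \frac{1}{88 + 178}}{-85} + \frac{365}{\sqrt{-195 + 19}} = \frac{\frac{1}{11} + 170}{266} \left(- \frac{1}{85}\right) + \frac{365}{\sqrt{-176}} = \frac{1871}{11} \cdot \frac{1}{266} \left(- \frac{1}{85}\right) + \frac{365}{4 i \sqrt{11}} = \frac{1871}{2926} \left(- \frac{1}{85}\right) + 365 \left(- \frac{i \sqrt{11}}{44}\right) = - \frac{1871}{248710} - \frac{365 i \sqrt{11}}{44}$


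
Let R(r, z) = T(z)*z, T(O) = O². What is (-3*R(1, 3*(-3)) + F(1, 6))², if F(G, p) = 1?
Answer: 4787344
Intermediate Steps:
R(r, z) = z³ (R(r, z) = z²*z = z³)
(-3*R(1, 3*(-3)) + F(1, 6))² = (-3*(3*(-3))³ + 1)² = (-3*(-9)³ + 1)² = (-3*(-729) + 1)² = (2187 + 1)² = 2188² = 4787344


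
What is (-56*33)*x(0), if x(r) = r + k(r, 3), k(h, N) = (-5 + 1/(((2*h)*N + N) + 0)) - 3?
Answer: 14168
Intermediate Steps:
k(h, N) = -8 + 1/(N + 2*N*h) (k(h, N) = (-5 + 1/((2*N*h + N) + 0)) - 3 = (-5 + 1/((N + 2*N*h) + 0)) - 3 = (-5 + 1/(N + 2*N*h)) - 3 = -8 + 1/(N + 2*N*h))
x(r) = r + (-23 - 48*r)/(3*(1 + 2*r)) (x(r) = r + (1 - 8*3 - 16*3*r)/(3*(1 + 2*r)) = r + (1 - 24 - 48*r)/(3*(1 + 2*r)) = r + (-23 - 48*r)/(3*(1 + 2*r)))
(-56*33)*x(0) = (-56*33)*((-23 - 45*0 + 6*0²)/(3*(1 + 2*0))) = -616*(-23 + 0 + 6*0)/(1 + 0) = -616*(-23 + 0 + 0)/1 = -616*(-23) = -1848*(-23/3) = 14168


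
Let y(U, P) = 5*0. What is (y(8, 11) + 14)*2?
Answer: 28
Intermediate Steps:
y(U, P) = 0
(y(8, 11) + 14)*2 = (0 + 14)*2 = 14*2 = 28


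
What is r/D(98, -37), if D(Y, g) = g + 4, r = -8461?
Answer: 8461/33 ≈ 256.39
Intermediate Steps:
D(Y, g) = 4 + g
r/D(98, -37) = -8461/(4 - 37) = -8461/(-33) = -8461*(-1/33) = 8461/33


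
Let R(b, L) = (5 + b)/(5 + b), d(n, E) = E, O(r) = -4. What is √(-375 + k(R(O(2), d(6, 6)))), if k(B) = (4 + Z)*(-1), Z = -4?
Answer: 5*I*√15 ≈ 19.365*I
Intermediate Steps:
R(b, L) = 1
k(B) = 0 (k(B) = (4 - 4)*(-1) = 0*(-1) = 0)
√(-375 + k(R(O(2), d(6, 6)))) = √(-375 + 0) = √(-375) = 5*I*√15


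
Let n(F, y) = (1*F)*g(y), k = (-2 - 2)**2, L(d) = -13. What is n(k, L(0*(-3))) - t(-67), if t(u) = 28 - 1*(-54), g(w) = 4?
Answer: -18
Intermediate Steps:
t(u) = 82 (t(u) = 28 + 54 = 82)
k = 16 (k = (-4)**2 = 16)
n(F, y) = 4*F (n(F, y) = (1*F)*4 = F*4 = 4*F)
n(k, L(0*(-3))) - t(-67) = 4*16 - 1*82 = 64 - 82 = -18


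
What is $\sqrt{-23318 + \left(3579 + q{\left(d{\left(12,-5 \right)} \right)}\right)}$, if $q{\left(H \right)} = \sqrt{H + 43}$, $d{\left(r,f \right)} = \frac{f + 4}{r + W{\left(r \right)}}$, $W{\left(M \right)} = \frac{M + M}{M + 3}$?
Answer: $\frac{\sqrt{-22818284 + 34 \sqrt{49623}}}{34} \approx 140.47 i$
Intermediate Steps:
$W{\left(M \right)} = \frac{2 M}{3 + M}$
$d{\left(r,f \right)} = \frac{4 + f}{r + \frac{2 r}{3 + r}}$ ($d{\left(r,f \right)} = \frac{f + 4}{r + \frac{2 r}{3 + r}} = \frac{4 + f}{r + \frac{2 r}{3 + r}}$)
$q{\left(H \right)} = \sqrt{43 + H}$
$\sqrt{-23318 + \left(3579 + q{\left(d{\left(12,-5 \right)} \right)}\right)} = \sqrt{-23318 + \left(3579 + \sqrt{43 + \frac{\left(3 + 12\right) \left(4 - 5\right)}{12 \left(5 + 12\right)}}\right)} = \sqrt{-23318 + \left(3579 + \sqrt{43 + \frac{1}{12} \cdot \frac{1}{17} \cdot 15 \left(-1\right)}\right)} = \sqrt{-23318 + \left(3579 + \sqrt{43 - \frac{5}{68}}\right)} = \sqrt{-23318 + \left(3579 + \sqrt{\frac{2919}{68}}\right)} = \sqrt{-23318 + \left(3579 + \frac{\sqrt{49623}}{34}\right)} = \sqrt{-19739 + \frac{\sqrt{49623}}{34}}$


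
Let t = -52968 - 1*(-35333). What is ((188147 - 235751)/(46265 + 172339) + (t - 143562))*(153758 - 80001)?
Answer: -216589622263012/18217 ≈ -1.1889e+10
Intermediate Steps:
t = -17635 (t = -52968 + 35333 = -17635)
((188147 - 235751)/(46265 + 172339) + (t - 143562))*(153758 - 80001) = ((188147 - 235751)/(46265 + 172339) + (-17635 - 143562))*(153758 - 80001) = (-47604/218604 - 161197)*73757 = (-47604*1/218604 - 161197)*73757 = (-3967/18217 - 161197)*73757 = -2936529716/18217*73757 = -216589622263012/18217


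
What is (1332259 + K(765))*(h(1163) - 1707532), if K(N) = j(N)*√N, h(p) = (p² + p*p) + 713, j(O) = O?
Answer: 1330019472621 + 2291142105*√85 ≈ 1.3511e+12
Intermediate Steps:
h(p) = 713 + 2*p² (h(p) = (p² + p²) + 713 = 2*p² + 713 = 713 + 2*p²)
K(N) = N^(3/2) (K(N) = N*√N = N^(3/2))
(1332259 + K(765))*(h(1163) - 1707532) = (1332259 + 765^(3/2))*((713 + 2*1163²) - 1707532) = (1332259 + 2295*√85)*((713 + 2*1352569) - 1707532) = (1332259 + 2295*√85)*((713 + 2705138) - 1707532) = (1332259 + 2295*√85)*(2705851 - 1707532) = (1332259 + 2295*√85)*998319 = 1330019472621 + 2291142105*√85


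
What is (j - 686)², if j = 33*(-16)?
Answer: 1473796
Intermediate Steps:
j = -528
(j - 686)² = (-528 - 686)² = (-1214)² = 1473796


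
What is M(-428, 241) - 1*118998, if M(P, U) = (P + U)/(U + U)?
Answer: -57357223/482 ≈ -1.1900e+5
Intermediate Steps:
M(P, U) = (P + U)/(2*U) (M(P, U) = (P + U)/((2*U)) = (P + U)*(1/(2*U)) = (P + U)/(2*U))
M(-428, 241) - 1*118998 = (1/2)*(-428 + 241)/241 - 1*118998 = (1/2)*(1/241)*(-187) - 118998 = -187/482 - 118998 = -57357223/482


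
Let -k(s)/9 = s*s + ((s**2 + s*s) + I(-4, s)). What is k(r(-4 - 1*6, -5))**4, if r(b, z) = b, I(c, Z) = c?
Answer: 50365932834816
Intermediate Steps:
k(s) = 36 - 27*s**2 (k(s) = -9*(s*s + ((s**2 + s*s) - 4)) = -9*(s**2 + ((s**2 + s**2) - 4)) = -9*(s**2 + (2*s**2 - 4)) = -9*(s**2 + (-4 + 2*s**2)) = -9*(-4 + 3*s**2) = 36 - 27*s**2)
k(r(-4 - 1*6, -5))**4 = (36 - 27*(-4 - 1*6)**2)**4 = (36 - 27*(-4 - 6)**2)**4 = (36 - 27*(-10)**2)**4 = (36 - 27*100)**4 = (36 - 2700)**4 = (-2664)**4 = 50365932834816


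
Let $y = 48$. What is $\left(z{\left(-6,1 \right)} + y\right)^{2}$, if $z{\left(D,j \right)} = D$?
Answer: $1764$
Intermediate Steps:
$\left(z{\left(-6,1 \right)} + y\right)^{2} = \left(-6 + 48\right)^{2} = 42^{2} = 1764$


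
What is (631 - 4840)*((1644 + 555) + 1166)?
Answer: -14163285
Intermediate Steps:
(631 - 4840)*((1644 + 555) + 1166) = -4209*(2199 + 1166) = -4209*3365 = -14163285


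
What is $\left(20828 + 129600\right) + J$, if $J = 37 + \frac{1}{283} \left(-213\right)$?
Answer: $\frac{42581382}{283} \approx 1.5046 \cdot 10^{5}$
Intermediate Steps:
$J = \frac{10258}{283}$ ($J = 37 + \frac{1}{283} \left(-213\right) = 37 - \frac{213}{283} = \frac{10258}{283} \approx 36.247$)
$\left(20828 + 129600\right) + J = \left(20828 + 129600\right) + \frac{10258}{283} = 150428 + \frac{10258}{283} = \frac{42581382}{283}$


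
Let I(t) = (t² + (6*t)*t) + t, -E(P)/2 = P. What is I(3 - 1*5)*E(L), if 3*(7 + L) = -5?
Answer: 1352/3 ≈ 450.67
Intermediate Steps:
L = -26/3 (L = -7 + (⅓)*(-5) = -7 - 5/3 = -26/3 ≈ -8.6667)
E(P) = -2*P
I(t) = t + 7*t² (I(t) = (t² + 6*t²) + t = 7*t² + t = t + 7*t²)
I(3 - 1*5)*E(L) = ((3 - 1*5)*(1 + 7*(3 - 1*5)))*(-2*(-26/3)) = ((3 - 5)*(1 + 7*(3 - 5)))*(52/3) = -2*(1 + 7*(-2))*(52/3) = -2*(1 - 14)*(52/3) = -2*(-13)*(52/3) = 26*(52/3) = 1352/3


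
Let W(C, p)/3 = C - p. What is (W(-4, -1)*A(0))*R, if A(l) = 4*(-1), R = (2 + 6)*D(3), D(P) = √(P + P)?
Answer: 288*√6 ≈ 705.45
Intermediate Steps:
D(P) = √2*√P (D(P) = √(2*P) = √2*√P)
R = 8*√6 (R = (2 + 6)*(√2*√3) = 8*√6 ≈ 19.596)
W(C, p) = -3*p + 3*C (W(C, p) = 3*(C - p) = -3*p + 3*C)
A(l) = -4
(W(-4, -1)*A(0))*R = ((-3*(-1) + 3*(-4))*(-4))*(8*√6) = ((3 - 12)*(-4))*(8*√6) = (-9*(-4))*(8*√6) = 36*(8*√6) = 288*√6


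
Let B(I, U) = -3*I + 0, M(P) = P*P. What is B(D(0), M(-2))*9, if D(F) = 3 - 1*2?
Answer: -27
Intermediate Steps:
D(F) = 1 (D(F) = 3 - 2 = 1)
M(P) = P²
B(I, U) = -3*I
B(D(0), M(-2))*9 = -3*1*9 = -3*9 = -27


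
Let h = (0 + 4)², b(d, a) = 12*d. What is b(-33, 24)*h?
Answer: -6336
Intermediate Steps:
h = 16 (h = 4² = 16)
b(-33, 24)*h = (12*(-33))*16 = -396*16 = -6336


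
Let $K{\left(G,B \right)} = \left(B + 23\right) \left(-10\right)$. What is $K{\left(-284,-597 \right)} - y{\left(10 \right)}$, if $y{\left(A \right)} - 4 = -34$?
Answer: $5770$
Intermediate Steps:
$y{\left(A \right)} = -30$ ($y{\left(A \right)} = 4 - 34 = -30$)
$K{\left(G,B \right)} = -230 - 10 B$ ($K{\left(G,B \right)} = \left(23 + B\right) \left(-10\right) = -230 - 10 B$)
$K{\left(-284,-597 \right)} - y{\left(10 \right)} = \left(-230 - -5970\right) - -30 = \left(-230 + 5970\right) + 30 = 5740 + 30 = 5770$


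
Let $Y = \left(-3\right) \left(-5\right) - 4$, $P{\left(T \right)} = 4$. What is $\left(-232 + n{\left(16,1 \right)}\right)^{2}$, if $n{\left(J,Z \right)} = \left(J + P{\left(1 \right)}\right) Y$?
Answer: $144$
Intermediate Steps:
$Y = 11$ ($Y = 15 - 4 = 11$)
$n{\left(J,Z \right)} = 44 + 11 J$ ($n{\left(J,Z \right)} = \left(J + 4\right) 11 = \left(4 + J\right) 11 = 44 + 11 J$)
$\left(-232 + n{\left(16,1 \right)}\right)^{2} = \left(-232 + \left(44 + 11 \cdot 16\right)\right)^{2} = \left(-232 + \left(44 + 176\right)\right)^{2} = \left(-232 + 220\right)^{2} = \left(-12\right)^{2} = 144$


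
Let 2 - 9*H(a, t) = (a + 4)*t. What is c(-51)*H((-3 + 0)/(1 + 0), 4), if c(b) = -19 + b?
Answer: 140/9 ≈ 15.556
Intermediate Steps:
H(a, t) = 2/9 - t*(4 + a)/9 (H(a, t) = 2/9 - (a + 4)*t/9 = 2/9 - (4 + a)*t/9 = 2/9 - t*(4 + a)/9)
c(-51)*H((-3 + 0)/(1 + 0), 4) = (-19 - 51)*(2/9 - 4/9*4 - ⅑*(-3 + 0)/(1 + 0)*4) = -70*(2/9 - 16/9 - ⅑*(-3/1)*4) = -70*(2/9 - 16/9 - ⅑*(-3*1)*4) = -70*(2/9 - 16/9 - ⅑*(-3)*4) = -70*(2/9 - 16/9 + 4/3) = -70*(-2/9) = 140/9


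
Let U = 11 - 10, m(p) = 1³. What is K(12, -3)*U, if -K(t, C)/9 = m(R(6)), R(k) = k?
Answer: -9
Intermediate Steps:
m(p) = 1
K(t, C) = -9 (K(t, C) = -9*1 = -9)
U = 1
K(12, -3)*U = -9*1 = -9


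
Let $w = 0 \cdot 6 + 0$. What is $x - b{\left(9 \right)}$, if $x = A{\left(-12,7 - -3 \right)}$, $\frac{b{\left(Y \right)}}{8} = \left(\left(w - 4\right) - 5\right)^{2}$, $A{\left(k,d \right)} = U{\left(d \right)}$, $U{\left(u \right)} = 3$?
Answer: $-645$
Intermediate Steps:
$w = 0$ ($w = 0 + 0 = 0$)
$A{\left(k,d \right)} = 3$
$b{\left(Y \right)} = 648$ ($b{\left(Y \right)} = 8 \left(\left(0 - 4\right) - 5\right)^{2} = 8 \left(-4 - 5\right)^{2} = 8 \left(-9\right)^{2} = 8 \cdot 81 = 648$)
$x = 3$
$x - b{\left(9 \right)} = 3 - 648 = -645$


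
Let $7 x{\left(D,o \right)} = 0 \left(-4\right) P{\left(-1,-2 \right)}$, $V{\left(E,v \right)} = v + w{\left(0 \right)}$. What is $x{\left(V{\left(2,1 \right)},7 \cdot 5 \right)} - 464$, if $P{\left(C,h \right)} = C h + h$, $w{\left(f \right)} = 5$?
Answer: $-464$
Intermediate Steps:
$V{\left(E,v \right)} = 5 + v$ ($V{\left(E,v \right)} = v + 5 = 5 + v$)
$P{\left(C,h \right)} = h + C h$
$x{\left(D,o \right)} = 0$ ($x{\left(D,o \right)} = \frac{0 \left(-4\right) \left(- 2 \left(1 - 1\right)\right)}{7} = \frac{0 \left(\left(-2\right) 0\right)}{7} = \frac{0 \cdot 0}{7} = \frac{1}{7} \cdot 0 = 0$)
$x{\left(V{\left(2,1 \right)},7 \cdot 5 \right)} - 464 = 0 - 464 = -464$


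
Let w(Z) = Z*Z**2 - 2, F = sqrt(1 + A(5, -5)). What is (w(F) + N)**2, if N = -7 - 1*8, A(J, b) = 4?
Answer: 414 - 170*sqrt(5) ≈ 33.868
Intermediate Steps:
F = sqrt(5) (F = sqrt(1 + 4) = sqrt(5) ≈ 2.2361)
w(Z) = -2 + Z**3 (w(Z) = Z**3 - 2 = -2 + Z**3)
N = -15 (N = -7 - 8 = -15)
(w(F) + N)**2 = ((-2 + (sqrt(5))**3) - 15)**2 = ((-2 + 5*sqrt(5)) - 15)**2 = (-17 + 5*sqrt(5))**2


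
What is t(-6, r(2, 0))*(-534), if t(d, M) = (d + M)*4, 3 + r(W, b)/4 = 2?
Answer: 21360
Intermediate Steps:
r(W, b) = -4 (r(W, b) = -12 + 4*2 = -12 + 8 = -4)
t(d, M) = 4*M + 4*d (t(d, M) = (M + d)*4 = 4*M + 4*d)
t(-6, r(2, 0))*(-534) = (4*(-4) + 4*(-6))*(-534) = (-16 - 24)*(-534) = -40*(-534) = 21360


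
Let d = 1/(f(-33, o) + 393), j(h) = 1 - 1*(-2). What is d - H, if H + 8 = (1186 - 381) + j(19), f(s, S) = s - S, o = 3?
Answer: -285599/357 ≈ -800.00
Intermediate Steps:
j(h) = 3 (j(h) = 1 + 2 = 3)
H = 800 (H = -8 + ((1186 - 381) + 3) = -8 + (805 + 3) = -8 + 808 = 800)
d = 1/357 (d = 1/((-33 - 1*3) + 393) = 1/((-33 - 3) + 393) = 1/(-36 + 393) = 1/357 ≈ 0.0028011)
d - H = 1/357 - 1*800 = 1/357 - 800 = -285599/357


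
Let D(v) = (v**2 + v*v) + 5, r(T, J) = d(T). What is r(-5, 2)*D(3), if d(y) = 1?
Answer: 23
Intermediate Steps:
r(T, J) = 1
D(v) = 5 + 2*v**2 (D(v) = (v**2 + v**2) + 5 = 2*v**2 + 5 = 5 + 2*v**2)
r(-5, 2)*D(3) = 1*(5 + 2*3**2) = 1*(5 + 2*9) = 1*(5 + 18) = 1*23 = 23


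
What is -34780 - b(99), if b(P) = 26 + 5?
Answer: -34811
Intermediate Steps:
b(P) = 31
-34780 - b(99) = -34780 - 1*31 = -34780 - 31 = -34811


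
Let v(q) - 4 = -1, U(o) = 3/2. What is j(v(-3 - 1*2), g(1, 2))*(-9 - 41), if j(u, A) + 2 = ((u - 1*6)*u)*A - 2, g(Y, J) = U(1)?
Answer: 875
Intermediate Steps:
U(o) = 3/2 (U(o) = 3*(½) = 3/2)
v(q) = 3 (v(q) = 4 - 1 = 3)
g(Y, J) = 3/2
j(u, A) = -4 + A*u*(-6 + u) (j(u, A) = -2 + (((u - 1*6)*u)*A - 2) = -2 + (((u - 6)*u)*A - 2) = -2 + (((-6 + u)*u)*A - 2) = -2 + ((u*(-6 + u))*A - 2) = -2 + (A*u*(-6 + u) - 2) = -2 + (-2 + A*u*(-6 + u)) = -4 + A*u*(-6 + u))
j(v(-3 - 1*2), g(1, 2))*(-9 - 41) = (-4 + (3/2)*3² - 6*3/2*3)*(-9 - 41) = (-4 + (3/2)*9 - 27)*(-50) = (-4 + 27/2 - 27)*(-50) = -35/2*(-50) = 875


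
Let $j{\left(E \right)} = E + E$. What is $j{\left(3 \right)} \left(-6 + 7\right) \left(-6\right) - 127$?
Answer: $-163$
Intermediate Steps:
$j{\left(E \right)} = 2 E$
$j{\left(3 \right)} \left(-6 + 7\right) \left(-6\right) - 127 = 2 \cdot 3 \left(-6 + 7\right) \left(-6\right) - 127 = 6 \cdot 1 \left(-6\right) - 127 = 6 \left(-6\right) - 127 = -36 - 127 = -163$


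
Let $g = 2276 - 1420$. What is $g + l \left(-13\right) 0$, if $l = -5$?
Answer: $856$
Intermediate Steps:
$g = 856$
$g + l \left(-13\right) 0 = 856 + \left(-5\right) \left(-13\right) 0 = 856 + 65 \cdot 0 = 856 + 0 = 856$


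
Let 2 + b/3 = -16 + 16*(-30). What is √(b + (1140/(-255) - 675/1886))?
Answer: I*√1540753485218/32062 ≈ 38.715*I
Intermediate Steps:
b = -1494 (b = -6 + 3*(-16 + 16*(-30)) = -6 + 3*(-16 - 480) = -6 + 3*(-496) = -6 - 1488 = -1494)
√(b + (1140/(-255) - 675/1886)) = √(-1494 + (1140/(-255) - 675/1886)) = √(-1494 + (1140*(-1/255) - 675*1/1886)) = √(-1494 + (-76/17 - 675/1886)) = √(-1494 - 154811/32062) = √(-48055439/32062) = I*√1540753485218/32062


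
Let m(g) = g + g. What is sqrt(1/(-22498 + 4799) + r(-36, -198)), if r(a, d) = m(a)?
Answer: I*sqrt(22554348971)/17699 ≈ 8.4853*I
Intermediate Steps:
m(g) = 2*g
r(a, d) = 2*a
sqrt(1/(-22498 + 4799) + r(-36, -198)) = sqrt(1/(-22498 + 4799) + 2*(-36)) = sqrt(1/(-17699) - 72) = sqrt(-1/17699 - 72) = sqrt(-1274329/17699) = I*sqrt(22554348971)/17699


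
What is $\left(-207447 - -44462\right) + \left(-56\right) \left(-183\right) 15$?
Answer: $-9265$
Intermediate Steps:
$\left(-207447 - -44462\right) + \left(-56\right) \left(-183\right) 15 = \left(-207447 + 44462\right) + 10248 \cdot 15 = -162985 + 153720 = -9265$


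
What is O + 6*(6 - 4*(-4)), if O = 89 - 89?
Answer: 132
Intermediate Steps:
O = 0
O + 6*(6 - 4*(-4)) = 0 + 6*(6 - 4*(-4)) = 0 + 6*(6 + 16) = 0 + 6*22 = 0 + 132 = 132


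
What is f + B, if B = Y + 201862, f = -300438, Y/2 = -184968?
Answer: -468512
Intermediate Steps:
Y = -369936 (Y = 2*(-184968) = -369936)
B = -168074 (B = -369936 + 201862 = -168074)
f + B = -300438 - 168074 = -468512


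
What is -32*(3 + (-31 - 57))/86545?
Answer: 544/17309 ≈ 0.031429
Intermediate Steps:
-32*(3 + (-31 - 57))/86545 = -32*(3 - 88)*(1/86545) = -32*(-85)*(1/86545) = 2720*(1/86545) = 544/17309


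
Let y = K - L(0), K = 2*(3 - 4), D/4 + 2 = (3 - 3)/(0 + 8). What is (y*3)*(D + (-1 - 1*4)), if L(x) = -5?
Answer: -117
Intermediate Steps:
D = -8 (D = -8 + 4*((3 - 3)/(0 + 8)) = -8 + 4*(0/8) = -8 + 4*(0*(⅛)) = -8 + 4*0 = -8 + 0 = -8)
K = -2 (K = 2*(-1) = -2)
y = 3 (y = -2 - 1*(-5) = -2 + 5 = 3)
(y*3)*(D + (-1 - 1*4)) = (3*3)*(-8 + (-1 - 1*4)) = 9*(-8 + (-1 - 4)) = 9*(-8 - 5) = 9*(-13) = -117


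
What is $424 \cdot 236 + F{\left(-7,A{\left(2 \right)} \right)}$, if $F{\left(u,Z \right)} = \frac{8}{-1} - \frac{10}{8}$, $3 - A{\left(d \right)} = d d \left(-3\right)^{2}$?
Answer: $\frac{400219}{4} \approx 1.0005 \cdot 10^{5}$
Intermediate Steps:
$A{\left(d \right)} = 3 - 9 d^{2}$ ($A{\left(d \right)} = 3 - d d \left(-3\right)^{2} = 3 - d^{2} \cdot 9 = 3 - 9 d^{2}$)
$F{\left(u,Z \right)} = - \frac{37}{4}$ ($F{\left(u,Z \right)} = 8 \left(-1\right) - \frac{5}{4} = -8 - \frac{5}{4} = - \frac{37}{4}$)
$424 \cdot 236 + F{\left(-7,A{\left(2 \right)} \right)} = 424 \cdot 236 - \frac{37}{4} = 100064 - \frac{37}{4} = \frac{400219}{4}$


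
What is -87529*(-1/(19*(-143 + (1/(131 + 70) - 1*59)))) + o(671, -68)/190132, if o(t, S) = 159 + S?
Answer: -3344984630299/146671437308 ≈ -22.806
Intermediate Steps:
-87529*(-1/(19*(-143 + (1/(131 + 70) - 1*59)))) + o(671, -68)/190132 = -87529*(-1/(19*(-143 + (1/(131 + 70) - 1*59)))) + (159 - 68)/190132 = -87529*(-1/(19*(-143 + (1/201 - 59)))) + 91*(1/190132) = -87529*(-1/(19*(-143 + (1/201 - 59)))) + 91/190132 = -87529*(-1/(19*(-143 - 11858/201))) + 91/190132 = -87529/((-40601/201*(-19))) + 91/190132 = -87529/771419/201 + 91/190132 = -87529*201/771419 + 91/190132 = -17593329/771419 + 91/190132 = -3344984630299/146671437308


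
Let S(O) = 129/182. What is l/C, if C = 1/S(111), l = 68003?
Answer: 674799/14 ≈ 48200.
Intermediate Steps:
S(O) = 129/182 (S(O) = 129*(1/182) = 129/182)
C = 182/129 (C = 1/(129/182) = 182/129 ≈ 1.4109)
l/C = 68003/(182/129) = 68003*(129/182) = 674799/14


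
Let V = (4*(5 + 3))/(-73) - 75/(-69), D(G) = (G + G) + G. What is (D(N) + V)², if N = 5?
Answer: 690323076/2819041 ≈ 244.88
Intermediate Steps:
D(G) = 3*G (D(G) = 2*G + G = 3*G)
V = 1089/1679 (V = (4*8)*(-1/73) - 75*(-1/69) = 32*(-1/73) + 25/23 = -32/73 + 25/23 = 1089/1679 ≈ 0.64860)
(D(N) + V)² = (3*5 + 1089/1679)² = (15 + 1089/1679)² = (26274/1679)² = 690323076/2819041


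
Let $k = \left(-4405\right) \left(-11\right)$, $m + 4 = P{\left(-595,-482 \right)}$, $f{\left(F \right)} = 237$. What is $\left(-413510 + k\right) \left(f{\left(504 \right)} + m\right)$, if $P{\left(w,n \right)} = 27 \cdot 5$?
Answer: $-134340240$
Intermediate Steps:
$P{\left(w,n \right)} = 135$
$m = 131$ ($m = -4 + 135 = 131$)
$k = 48455$
$\left(-413510 + k\right) \left(f{\left(504 \right)} + m\right) = \left(-413510 + 48455\right) \left(237 + 131\right) = \left(-365055\right) 368 = -134340240$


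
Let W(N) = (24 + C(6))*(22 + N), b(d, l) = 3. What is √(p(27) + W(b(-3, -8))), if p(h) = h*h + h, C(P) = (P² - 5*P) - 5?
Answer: √1381 ≈ 37.162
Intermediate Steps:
C(P) = -5 + P² - 5*P
W(N) = 550 + 25*N (W(N) = (24 + (-5 + 6² - 5*6))*(22 + N) = (24 + (-5 + 36 - 30))*(22 + N) = (24 + 1)*(22 + N) = 25*(22 + N) = 550 + 25*N)
p(h) = h + h² (p(h) = h² + h = h + h²)
√(p(27) + W(b(-3, -8))) = √(27*(1 + 27) + (550 + 25*3)) = √(27*28 + (550 + 75)) = √(756 + 625) = √1381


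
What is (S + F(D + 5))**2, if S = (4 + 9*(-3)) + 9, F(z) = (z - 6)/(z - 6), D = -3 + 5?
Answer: 169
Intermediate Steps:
D = 2
F(z) = 1 (F(z) = (-6 + z)/(-6 + z) = 1)
S = -14 (S = (4 - 27) + 9 = -23 + 9 = -14)
(S + F(D + 5))**2 = (-14 + 1)**2 = (-13)**2 = 169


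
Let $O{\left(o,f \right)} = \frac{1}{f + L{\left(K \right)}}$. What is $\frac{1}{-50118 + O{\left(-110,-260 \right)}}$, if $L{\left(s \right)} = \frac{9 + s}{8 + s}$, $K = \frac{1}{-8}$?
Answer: $- \frac{16309}{817374525} \approx -1.9953 \cdot 10^{-5}$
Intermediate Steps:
$K = - \frac{1}{8} \approx -0.125$
$L{\left(s \right)} = \frac{9 + s}{8 + s}$
$O{\left(o,f \right)} = \frac{1}{\frac{71}{63} + f}$ ($O{\left(o,f \right)} = \frac{1}{f + \frac{9 - \frac{1}{8}}{8 - \frac{1}{8}}} = \frac{1}{f + \frac{1}{\frac{63}{8}} \cdot \frac{71}{8}} = \frac{1}{f + \frac{8}{63} \cdot \frac{71}{8}} = \frac{1}{f + \frac{71}{63}} = \frac{1}{\frac{71}{63} + f}$)
$\frac{1}{-50118 + O{\left(-110,-260 \right)}} = \frac{1}{-50118 + \frac{63}{71 + 63 \left(-260\right)}} = \frac{1}{-50118 + \frac{63}{71 - 16380}} = \frac{1}{-50118 + \frac{63}{-16309}} = \frac{1}{-50118 + 63 \left(- \frac{1}{16309}\right)} = \frac{1}{-50118 - \frac{63}{16309}} = \frac{1}{- \frac{817374525}{16309}} = - \frac{16309}{817374525}$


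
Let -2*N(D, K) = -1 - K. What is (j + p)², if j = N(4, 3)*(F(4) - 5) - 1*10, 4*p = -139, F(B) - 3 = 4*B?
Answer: 4489/16 ≈ 280.56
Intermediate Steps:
F(B) = 3 + 4*B
p = -139/4 (p = (¼)*(-139) = -139/4 ≈ -34.750)
N(D, K) = ½ + K/2 (N(D, K) = -(-1 - K)/2 = ½ + K/2)
j = 18 (j = (½ + (½)*3)*((3 + 4*4) - 5) - 1*10 = (½ + 3/2)*((3 + 16) - 5) - 10 = 2*(19 - 5) - 10 = 2*14 - 10 = 28 - 10 = 18)
(j + p)² = (18 - 139/4)² = (-67/4)² = 4489/16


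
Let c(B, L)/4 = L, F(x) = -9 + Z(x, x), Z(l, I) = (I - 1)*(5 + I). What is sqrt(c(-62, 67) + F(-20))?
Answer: sqrt(574) ≈ 23.958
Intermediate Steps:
Z(l, I) = (-1 + I)*(5 + I)
F(x) = -14 + x**2 + 4*x (F(x) = -9 + (-5 + x**2 + 4*x) = -14 + x**2 + 4*x)
c(B, L) = 4*L
sqrt(c(-62, 67) + F(-20)) = sqrt(4*67 + (-14 + (-20)**2 + 4*(-20))) = sqrt(268 + (-14 + 400 - 80)) = sqrt(268 + 306) = sqrt(574)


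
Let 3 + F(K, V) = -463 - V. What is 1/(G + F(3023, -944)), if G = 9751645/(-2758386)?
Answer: 2758386/1308756863 ≈ 0.0021076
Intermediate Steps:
F(K, V) = -466 - V (F(K, V) = -3 + (-463 - V) = -466 - V)
G = -9751645/2758386 (G = 9751645*(-1/2758386) = -9751645/2758386 ≈ -3.5353)
1/(G + F(3023, -944)) = 1/(-9751645/2758386 + (-466 - 1*(-944))) = 1/(-9751645/2758386 + (-466 + 944)) = 1/(-9751645/2758386 + 478) = 1/(1308756863/2758386) = 2758386/1308756863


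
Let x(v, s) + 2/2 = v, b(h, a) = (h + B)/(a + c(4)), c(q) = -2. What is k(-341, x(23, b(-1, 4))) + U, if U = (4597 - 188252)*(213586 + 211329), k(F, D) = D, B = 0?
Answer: -78037764303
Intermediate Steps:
b(h, a) = h/(-2 + a) (b(h, a) = (h + 0)/(a - 2) = h/(-2 + a))
x(v, s) = -1 + v
U = -78037764325 (U = -183655*424915 = -78037764325)
k(-341, x(23, b(-1, 4))) + U = (-1 + 23) - 78037764325 = 22 - 78037764325 = -78037764303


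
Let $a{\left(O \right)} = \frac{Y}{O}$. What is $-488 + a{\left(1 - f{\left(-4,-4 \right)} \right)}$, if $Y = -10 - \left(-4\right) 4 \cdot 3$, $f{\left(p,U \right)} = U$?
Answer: $- \frac{2402}{5} \approx -480.4$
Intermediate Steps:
$Y = 38$ ($Y = -10 - \left(-16\right) 3 = -10 - -48 = -10 + 48 = 38$)
$a{\left(O \right)} = \frac{38}{O}$
$-488 + a{\left(1 - f{\left(-4,-4 \right)} \right)} = -488 + \frac{38}{1 - -4} = -488 + \frac{38}{1 + 4} = -488 + \frac{38}{5} = - \frac{2402}{5}$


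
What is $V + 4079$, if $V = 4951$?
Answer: $9030$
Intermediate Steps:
$V + 4079 = 4951 + 4079 = 9030$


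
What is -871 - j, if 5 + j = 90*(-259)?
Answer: 22444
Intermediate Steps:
j = -23315 (j = -5 + 90*(-259) = -5 - 23310 = -23315)
-871 - j = -871 - 1*(-23315) = -871 + 23315 = 22444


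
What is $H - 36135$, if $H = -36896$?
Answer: $-73031$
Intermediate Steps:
$H - 36135 = -36896 - 36135 = -73031$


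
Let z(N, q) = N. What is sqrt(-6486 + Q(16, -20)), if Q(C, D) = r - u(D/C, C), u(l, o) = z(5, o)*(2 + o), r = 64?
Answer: 4*I*sqrt(407) ≈ 80.697*I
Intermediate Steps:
u(l, o) = 10 + 5*o (u(l, o) = 5*(2 + o) = 10 + 5*o)
Q(C, D) = 54 - 5*C (Q(C, D) = 64 - (10 + 5*C) = 64 + (-10 - 5*C) = 54 - 5*C)
sqrt(-6486 + Q(16, -20)) = sqrt(-6486 + (54 - 5*16)) = sqrt(-6486 + (54 - 80)) = sqrt(-6486 - 26) = sqrt(-6512) = 4*I*sqrt(407)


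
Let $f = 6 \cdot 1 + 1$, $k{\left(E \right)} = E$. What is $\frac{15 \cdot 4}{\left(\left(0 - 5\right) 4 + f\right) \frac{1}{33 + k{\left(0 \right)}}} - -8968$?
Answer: $\frac{114604}{13} \approx 8815.7$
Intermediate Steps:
$f = 7$ ($f = 6 + 1 = 7$)
$\frac{15 \cdot 4}{\left(\left(0 - 5\right) 4 + f\right) \frac{1}{33 + k{\left(0 \right)}}} - -8968 = \frac{15 \cdot 4}{\left(\left(0 - 5\right) 4 + 7\right) \frac{1}{33 + 0}} - -8968 = \frac{60}{\left(\left(-5\right) 4 + 7\right) \frac{1}{33}} + 8968 = \frac{60}{\left(-20 + 7\right) \frac{1}{33}} + 8968 = \frac{60}{\left(-13\right) \frac{1}{33}} + 8968 = \frac{60}{- \frac{13}{33}} + 8968 = 60 \left(- \frac{33}{13}\right) + 8968 = - \frac{1980}{13} + 8968 = \frac{114604}{13}$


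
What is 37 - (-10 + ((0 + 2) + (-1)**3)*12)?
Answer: 35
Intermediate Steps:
37 - (-10 + ((0 + 2) + (-1)**3)*12) = 37 - (-10 + (2 - 1)*12) = 37 - (-10 + 1*12) = 37 - (-10 + 12) = 37 - 1*2 = 37 - 2 = 35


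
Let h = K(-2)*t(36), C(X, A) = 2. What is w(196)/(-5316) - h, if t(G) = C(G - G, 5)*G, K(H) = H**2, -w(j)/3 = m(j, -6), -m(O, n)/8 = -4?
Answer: -127576/443 ≈ -287.98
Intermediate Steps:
m(O, n) = 32 (m(O, n) = -8*(-4) = 32)
w(j) = -96 (w(j) = -3*32 = -96)
t(G) = 2*G
h = 288 (h = (-2)**2*(2*36) = 4*72 = 288)
w(196)/(-5316) - h = -96/(-5316) - 1*288 = -96*(-1/5316) - 288 = 8/443 - 288 = -127576/443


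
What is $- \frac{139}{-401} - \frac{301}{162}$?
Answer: $- \frac{98183}{64962} \approx -1.5114$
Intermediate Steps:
$- \frac{139}{-401} - \frac{301}{162} = \left(-139\right) \left(- \frac{1}{401}\right) - \frac{301}{162} = \frac{139}{401} - \frac{301}{162} = - \frac{98183}{64962}$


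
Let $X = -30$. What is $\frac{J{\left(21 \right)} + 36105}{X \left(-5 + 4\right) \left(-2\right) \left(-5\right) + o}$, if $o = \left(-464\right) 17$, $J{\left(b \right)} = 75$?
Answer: $- \frac{9045}{1897} \approx -4.7681$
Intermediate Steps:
$o = -7888$
$\frac{J{\left(21 \right)} + 36105}{X \left(-5 + 4\right) \left(-2\right) \left(-5\right) + o} = \frac{75 + 36105}{- 30 \left(-5 + 4\right) \left(-2\right) \left(-5\right) - 7888} = \frac{36180}{- 30 \left(\left(-1\right) \left(-2\right)\right) \left(-5\right) - 7888} = \frac{36180}{\left(-30\right) 2 \left(-5\right) - 7888} = \frac{36180}{\left(-60\right) \left(-5\right) - 7888} = \frac{36180}{300 - 7888} = \frac{36180}{-7588} = 36180 \left(- \frac{1}{7588}\right) = - \frac{9045}{1897}$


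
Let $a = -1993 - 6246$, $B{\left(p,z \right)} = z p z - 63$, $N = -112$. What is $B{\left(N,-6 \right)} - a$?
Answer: $4144$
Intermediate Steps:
$B{\left(p,z \right)} = -63 + p z^{2}$ ($B{\left(p,z \right)} = p z z - 63 = p z^{2} - 63 = -63 + p z^{2}$)
$a = -8239$
$B{\left(N,-6 \right)} - a = \left(-63 - 112 \left(-6\right)^{2}\right) - -8239 = \left(-63 - 4032\right) + 8239 = -4095 + 8239 = 4144$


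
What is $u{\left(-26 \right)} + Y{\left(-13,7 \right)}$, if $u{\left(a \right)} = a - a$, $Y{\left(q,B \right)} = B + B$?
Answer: $14$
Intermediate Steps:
$Y{\left(q,B \right)} = 2 B$
$u{\left(a \right)} = 0$
$u{\left(-26 \right)} + Y{\left(-13,7 \right)} = 0 + 2 \cdot 7 = 0 + 14 = 14$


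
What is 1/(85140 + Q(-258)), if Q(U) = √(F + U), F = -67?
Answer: 17028/1449763985 - I*√13/1449763985 ≈ 1.1745e-5 - 2.487e-9*I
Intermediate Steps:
Q(U) = √(-67 + U)
1/(85140 + Q(-258)) = 1/(85140 + √(-67 - 258)) = 1/(85140 + √(-325)) = 1/(85140 + 5*I*√13)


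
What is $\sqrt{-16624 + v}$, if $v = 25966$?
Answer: $3 \sqrt{1038} \approx 96.654$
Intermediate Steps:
$\sqrt{-16624 + v} = \sqrt{-16624 + 25966} = \sqrt{9342} = 3 \sqrt{1038}$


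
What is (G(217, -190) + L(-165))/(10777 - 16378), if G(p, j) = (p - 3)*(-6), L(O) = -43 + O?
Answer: 1492/5601 ≈ 0.26638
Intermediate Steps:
G(p, j) = 18 - 6*p (G(p, j) = (-3 + p)*(-6) = 18 - 6*p)
(G(217, -190) + L(-165))/(10777 - 16378) = ((18 - 6*217) + (-43 - 165))/(10777 - 16378) = ((18 - 1302) - 208)/(-5601) = (-1284 - 208)*(-1/5601) = -1492*(-1/5601) = 1492/5601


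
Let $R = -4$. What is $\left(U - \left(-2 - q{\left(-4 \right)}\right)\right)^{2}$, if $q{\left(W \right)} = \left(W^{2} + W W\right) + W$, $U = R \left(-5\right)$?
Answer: $2500$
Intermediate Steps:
$U = 20$ ($U = \left(-4\right) \left(-5\right) = 20$)
$q{\left(W \right)} = W + 2 W^{2}$ ($q{\left(W \right)} = \left(W^{2} + W^{2}\right) + W = 2 W^{2} + W = W + 2 W^{2}$)
$\left(U - \left(-2 - q{\left(-4 \right)}\right)\right)^{2} = \left(20 - \left(-2 + 4 \left(1 + 2 \left(-4\right)\right)\right)\right)^{2} = \left(20 - \left(-2 + 4 \left(1 - 8\right)\right)\right)^{2} = \left(20 + \left(\left(\left(-4\right) \left(-7\right) + 19\right) - 17\right)\right)^{2} = \left(20 + \left(\left(28 + 19\right) - 17\right)\right)^{2} = \left(20 + \left(47 - 17\right)\right)^{2} = \left(20 + 30\right)^{2} = 50^{2} = 2500$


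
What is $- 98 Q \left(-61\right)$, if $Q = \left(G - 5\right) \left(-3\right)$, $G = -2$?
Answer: $125538$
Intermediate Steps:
$Q = 21$ ($Q = \left(-2 - 5\right) \left(-3\right) = \left(-7\right) \left(-3\right) = 21$)
$- 98 Q \left(-61\right) = \left(-98\right) 21 \left(-61\right) = \left(-2058\right) \left(-61\right) = 125538$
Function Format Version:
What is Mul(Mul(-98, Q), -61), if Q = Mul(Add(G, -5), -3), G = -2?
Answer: 125538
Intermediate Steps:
Q = 21 (Q = Mul(Add(-2, -5), -3) = Mul(-7, -3) = 21)
Mul(Mul(-98, Q), -61) = Mul(Mul(-98, 21), -61) = Mul(-2058, -61) = 125538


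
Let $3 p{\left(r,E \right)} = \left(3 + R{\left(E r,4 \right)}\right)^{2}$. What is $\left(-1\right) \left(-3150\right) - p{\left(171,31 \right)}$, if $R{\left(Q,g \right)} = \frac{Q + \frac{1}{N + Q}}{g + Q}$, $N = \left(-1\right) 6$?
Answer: $\frac{7443871284244990409}{2367140086501875} \approx 3144.7$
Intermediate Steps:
$N = -6$
$R{\left(Q,g \right)} = \frac{Q + \frac{1}{-6 + Q}}{Q + g}$ ($R{\left(Q,g \right)} = \frac{Q + \frac{1}{-6 + Q}}{g + Q} = \frac{Q + \frac{1}{-6 + Q}}{Q + g}$)
$p{\left(r,E \right)} = \frac{\left(3 + \frac{1 + E^{2} r^{2} - 6 E r}{-24 + E^{2} r^{2} - 2 E r}\right)^{2}}{3}$ ($p{\left(r,E \right)} = \frac{\left(3 + \frac{1 + \left(E r\right)^{2} - 6 E r}{\left(E r\right)^{2} - 6 E r - 24 + E r 4}\right)^{2}}{3} = \frac{\left(3 + \frac{1 + E^{2} r^{2} - 6 E r}{E^{2} r^{2} - 6 E r - 24 + 4 E r}\right)^{2}}{3} = \frac{\left(3 + \frac{1 + E^{2} r^{2} - 6 E r}{-24 + E^{2} r^{2} - 2 E r}\right)^{2}}{3}$)
$\left(-1\right) \left(-3150\right) - p{\left(171,31 \right)} = \left(-1\right) \left(-3150\right) - \frac{\left(-71 - 372 \cdot 171 + 4 \cdot 31^{2} \cdot 171^{2}\right)^{2}}{3 \left(24 - 31^{2} \cdot 171^{2} + 2 \cdot 31 \cdot 171\right)^{2}} = 3150 - \frac{\left(-71 - 63612 + 4 \cdot 961 \cdot 29241\right)^{2}}{3 \left(24 - 961 \cdot 29241 + 10602\right)^{2}} = 3150 - \frac{\left(-71 - 63612 + 112402404\right)^{2}}{3 \left(24 - 28100601 + 10602\right)^{2}} = 3150 - \frac{112338721^{2}}{3 \cdot 789046695500625} = 3150 - \frac{1}{3} \cdot 12619988235915841 \cdot \frac{1}{789046695500625} = 3150 - \frac{12619988235915841}{2367140086501875} = \frac{7443871284244990409}{2367140086501875}$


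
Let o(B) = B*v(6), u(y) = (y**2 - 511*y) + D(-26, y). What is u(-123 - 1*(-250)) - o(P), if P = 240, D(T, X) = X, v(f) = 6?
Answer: -50081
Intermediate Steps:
u(y) = y**2 - 510*y (u(y) = (y**2 - 511*y) + y = y**2 - 510*y)
o(B) = 6*B (o(B) = B*6 = 6*B)
u(-123 - 1*(-250)) - o(P) = (-123 - 1*(-250))*(-510 + (-123 - 1*(-250))) - 6*240 = (-123 + 250)*(-510 + (-123 + 250)) - 1*1440 = 127*(-510 + 127) - 1440 = 127*(-383) - 1440 = -48641 - 1440 = -50081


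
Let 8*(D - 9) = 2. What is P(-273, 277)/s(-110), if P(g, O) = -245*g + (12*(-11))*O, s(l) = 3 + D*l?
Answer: -60642/2029 ≈ -29.888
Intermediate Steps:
D = 37/4 (D = 9 + (⅛)*2 = 9 + ¼ = 37/4 ≈ 9.2500)
s(l) = 3 + 37*l/4
P(g, O) = -245*g - 132*O
P(-273, 277)/s(-110) = (-245*(-273) - 132*277)/(3 + (37/4)*(-110)) = (66885 - 36564)/(3 - 2035/2) = 30321/(-2029/2) = 30321*(-2/2029) = -60642/2029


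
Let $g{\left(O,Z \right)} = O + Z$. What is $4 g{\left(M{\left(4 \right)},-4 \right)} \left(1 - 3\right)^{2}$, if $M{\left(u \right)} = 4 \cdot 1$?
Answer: $0$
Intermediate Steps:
$M{\left(u \right)} = 4$
$4 g{\left(M{\left(4 \right)},-4 \right)} \left(1 - 3\right)^{2} = 4 \left(4 - 4\right) \left(1 - 3\right)^{2} = 4 \cdot 0 \left(-2\right)^{2} = 0 \cdot 4 = 0$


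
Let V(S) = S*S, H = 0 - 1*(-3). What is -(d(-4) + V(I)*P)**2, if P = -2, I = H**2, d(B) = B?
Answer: -27556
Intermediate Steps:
H = 3 (H = 0 + 3 = 3)
I = 9 (I = 3**2 = 9)
V(S) = S**2
-(d(-4) + V(I)*P)**2 = -(-4 + 9**2*(-2))**2 = -(-4 + 81*(-2))**2 = -(-4 - 162)**2 = -1*(-166)**2 = -1*27556 = -27556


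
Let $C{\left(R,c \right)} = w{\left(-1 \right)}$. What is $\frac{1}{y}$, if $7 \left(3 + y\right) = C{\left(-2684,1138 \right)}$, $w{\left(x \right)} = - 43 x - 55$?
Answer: $- \frac{7}{33} \approx -0.21212$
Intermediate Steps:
$w{\left(x \right)} = -55 - 43 x$
$C{\left(R,c \right)} = -12$ ($C{\left(R,c \right)} = -55 - -43 = -55 + 43 = -12$)
$y = - \frac{33}{7}$ ($y = -3 + \frac{1}{7} \left(-12\right) = -3 - \frac{12}{7} = - \frac{33}{7} \approx -4.7143$)
$\frac{1}{y} = \frac{1}{- \frac{33}{7}} = - \frac{7}{33}$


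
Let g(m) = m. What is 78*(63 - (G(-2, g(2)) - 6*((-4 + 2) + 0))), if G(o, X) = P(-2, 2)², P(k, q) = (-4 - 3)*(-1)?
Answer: 156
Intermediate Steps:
P(k, q) = 7 (P(k, q) = -7*(-1) = 7)
G(o, X) = 49 (G(o, X) = 7² = 49)
78*(63 - (G(-2, g(2)) - 6*((-4 + 2) + 0))) = 78*(63 - (49 - 6*((-4 + 2) + 0))) = 78*(63 - (49 - 6*(-2 + 0))) = 78*(63 - (49 - 6*(-2))) = 78*(63 - (49 + 12)) = 78*(63 - 1*61) = 78*(63 - 61) = 78*2 = 156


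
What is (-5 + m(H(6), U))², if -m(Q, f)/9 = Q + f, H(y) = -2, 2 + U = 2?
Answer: 169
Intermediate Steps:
U = 0 (U = -2 + 2 = 0)
m(Q, f) = -9*Q - 9*f (m(Q, f) = -9*(Q + f) = -9*Q - 9*f)
(-5 + m(H(6), U))² = (-5 + (-9*(-2) - 9*0))² = (-5 + (18 + 0))² = (-5 + 18)² = 13² = 169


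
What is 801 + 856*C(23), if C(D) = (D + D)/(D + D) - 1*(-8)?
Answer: 8505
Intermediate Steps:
C(D) = 9 (C(D) = (2*D)/((2*D)) + 8 = (2*D)*(1/(2*D)) + 8 = 1 + 8 = 9)
801 + 856*C(23) = 801 + 856*9 = 801 + 7704 = 8505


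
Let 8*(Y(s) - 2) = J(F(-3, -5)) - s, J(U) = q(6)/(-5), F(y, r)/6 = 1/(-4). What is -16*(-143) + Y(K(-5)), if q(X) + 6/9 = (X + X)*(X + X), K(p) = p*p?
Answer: 54799/24 ≈ 2283.3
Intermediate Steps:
F(y, r) = -3/2 (F(y, r) = 6/(-4) = 6*(-1/4) = -3/2)
K(p) = p**2
q(X) = -2/3 + 4*X**2 (q(X) = -2/3 + (X + X)*(X + X) = -2/3 + (2*X)*(2*X) = -2/3 + 4*X**2)
J(U) = -86/3 (J(U) = (-2/3 + 4*6**2)/(-5) = (-2/3 + 4*36)*(-1/5) = (-2/3 + 144)*(-1/5) = (430/3)*(-1/5) = -86/3)
Y(s) = -19/12 - s/8 (Y(s) = 2 + (-86/3 - s)/8 = 2 + (-43/12 - s/8) = -19/12 - s/8)
-16*(-143) + Y(K(-5)) = -16*(-143) + (-19/12 - 1/8*(-5)**2) = 2288 + (-19/12 - 1/8*25) = 2288 + (-19/12 - 25/8) = 2288 - 113/24 = 54799/24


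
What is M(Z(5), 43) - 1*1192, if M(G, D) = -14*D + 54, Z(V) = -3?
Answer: -1740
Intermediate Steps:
M(G, D) = 54 - 14*D
M(Z(5), 43) - 1*1192 = (54 - 14*43) - 1*1192 = (54 - 602) - 1192 = -548 - 1192 = -1740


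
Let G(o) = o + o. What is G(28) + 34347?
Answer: 34403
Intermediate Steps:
G(o) = 2*o
G(28) + 34347 = 2*28 + 34347 = 56 + 34347 = 34403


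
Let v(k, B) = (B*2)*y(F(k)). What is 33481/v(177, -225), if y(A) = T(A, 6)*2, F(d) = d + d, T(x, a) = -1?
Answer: 33481/900 ≈ 37.201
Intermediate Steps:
F(d) = 2*d
y(A) = -2 (y(A) = -1*2 = -2)
v(k, B) = -4*B (v(k, B) = (B*2)*(-2) = (2*B)*(-2) = -4*B)
33481/v(177, -225) = 33481/((-4*(-225))) = 33481/900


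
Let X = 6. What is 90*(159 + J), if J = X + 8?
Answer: 15570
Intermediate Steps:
J = 14 (J = 6 + 8 = 14)
90*(159 + J) = 90*(159 + 14) = 90*173 = 15570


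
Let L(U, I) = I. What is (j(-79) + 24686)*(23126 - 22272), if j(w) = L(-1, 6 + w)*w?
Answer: 26006862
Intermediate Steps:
j(w) = w*(6 + w) (j(w) = (6 + w)*w = w*(6 + w))
(j(-79) + 24686)*(23126 - 22272) = (-79*(6 - 79) + 24686)*(23126 - 22272) = (-79*(-73) + 24686)*854 = (5767 + 24686)*854 = 30453*854 = 26006862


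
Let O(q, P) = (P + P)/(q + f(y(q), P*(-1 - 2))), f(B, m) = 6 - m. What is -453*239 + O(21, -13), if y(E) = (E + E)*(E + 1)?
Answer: -649589/6 ≈ -1.0826e+5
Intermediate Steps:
y(E) = 2*E*(1 + E) (y(E) = (2*E)*(1 + E) = 2*E*(1 + E))
O(q, P) = 2*P/(6 + q + 3*P) (O(q, P) = (P + P)/(q + (6 - P*(-1 - 2))) = (2*P)/(q + (6 - P*(-3))) = (2*P)/(q + (6 - (-3)*P)) = (2*P)/(q + (6 + 3*P)) = (2*P)/(6 + q + 3*P) = 2*P/(6 + q + 3*P))
-453*239 + O(21, -13) = -453*239 + 2*(-13)/(6 + 21 + 3*(-13)) = -108267 + 2*(-13)/(6 + 21 - 39) = -108267 + 2*(-13)/(-12) = -108267 + 2*(-13)*(-1/12) = -108267 + 13/6 = -649589/6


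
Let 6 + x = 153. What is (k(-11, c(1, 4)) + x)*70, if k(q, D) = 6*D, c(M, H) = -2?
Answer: 9450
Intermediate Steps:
x = 147 (x = -6 + 153 = 147)
(k(-11, c(1, 4)) + x)*70 = (6*(-2) + 147)*70 = (-12 + 147)*70 = 135*70 = 9450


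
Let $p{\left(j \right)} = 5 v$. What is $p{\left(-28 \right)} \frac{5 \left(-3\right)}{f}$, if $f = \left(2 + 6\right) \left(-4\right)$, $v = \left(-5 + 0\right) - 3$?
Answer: $- \frac{75}{4} \approx -18.75$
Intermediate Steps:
$v = -8$ ($v = -5 - 3 = -8$)
$f = -32$ ($f = 8 \left(-4\right) = -32$)
$p{\left(j \right)} = -40$ ($p{\left(j \right)} = 5 \left(-8\right) = -40$)
$p{\left(-28 \right)} \frac{5 \left(-3\right)}{f} = - 40 \frac{5 \left(-3\right)}{-32} = - 40 \left(\left(-15\right) \left(- \frac{1}{32}\right)\right) = \left(-40\right) \frac{15}{32} = - \frac{75}{4}$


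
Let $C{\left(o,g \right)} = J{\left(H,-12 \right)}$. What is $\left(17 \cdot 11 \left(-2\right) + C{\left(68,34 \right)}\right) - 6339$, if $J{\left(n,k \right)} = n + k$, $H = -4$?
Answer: $-6729$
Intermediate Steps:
$J{\left(n,k \right)} = k + n$
$C{\left(o,g \right)} = -16$ ($C{\left(o,g \right)} = -12 - 4 = -16$)
$\left(17 \cdot 11 \left(-2\right) + C{\left(68,34 \right)}\right) - 6339 = \left(17 \cdot 11 \left(-2\right) - 16\right) - 6339 = \left(187 \left(-2\right) - 16\right) - 6339 = \left(-374 - 16\right) - 6339 = -390 - 6339 = -6729$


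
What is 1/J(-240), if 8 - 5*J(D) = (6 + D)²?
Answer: -5/54748 ≈ -9.1328e-5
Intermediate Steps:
J(D) = 8/5 - (6 + D)²/5
1/J(-240) = 1/(8/5 - (6 - 240)²/5) = 1/(8/5 - ⅕*(-234)²) = 1/(8/5 - ⅕*54756) = 1/(8/5 - 54756/5) = 1/(-54748/5) = -5/54748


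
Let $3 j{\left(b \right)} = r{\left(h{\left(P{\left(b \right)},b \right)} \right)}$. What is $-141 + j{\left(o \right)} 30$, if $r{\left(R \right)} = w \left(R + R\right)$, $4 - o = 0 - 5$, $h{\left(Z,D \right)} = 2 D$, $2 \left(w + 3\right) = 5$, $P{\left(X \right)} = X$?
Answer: $-321$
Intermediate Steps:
$w = - \frac{1}{2}$ ($w = -3 + \frac{1}{2} \cdot 5 = -3 + \frac{5}{2} = - \frac{1}{2} \approx -0.5$)
$o = 9$ ($o = 4 - \left(0 - 5\right) = 4 - -5 = 4 + 5 = 9$)
$r{\left(R \right)} = - R$ ($r{\left(R \right)} = - \frac{R + R}{2} = - \frac{2 R}{2} = - R$)
$j{\left(b \right)} = - \frac{2 b}{3}$ ($j{\left(b \right)} = \frac{\left(-1\right) 2 b}{3} = \frac{\left(-2\right) b}{3} = - \frac{2 b}{3}$)
$-141 + j{\left(o \right)} 30 = -141 + \left(- \frac{2}{3}\right) 9 \cdot 30 = -141 - 180 = -321$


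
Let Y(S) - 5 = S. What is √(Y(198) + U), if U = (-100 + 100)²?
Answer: √203 ≈ 14.248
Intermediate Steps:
Y(S) = 5 + S
U = 0 (U = 0² = 0)
√(Y(198) + U) = √((5 + 198) + 0) = √(203 + 0) = √203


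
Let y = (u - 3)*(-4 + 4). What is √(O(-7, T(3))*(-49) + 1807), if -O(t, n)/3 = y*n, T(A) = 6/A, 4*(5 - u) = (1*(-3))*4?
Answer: √1807 ≈ 42.509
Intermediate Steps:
u = 8 (u = 5 - 1*(-3)*4/4 = 5 - (-3)*4/4 = 5 - ¼*(-12) = 5 + 3 = 8)
y = 0 (y = (8 - 3)*(-4 + 4) = 5*0 = 0)
O(t, n) = 0 (O(t, n) = -0*n = -3*0 = 0)
√(O(-7, T(3))*(-49) + 1807) = √(0*(-49) + 1807) = √(0 + 1807) = √1807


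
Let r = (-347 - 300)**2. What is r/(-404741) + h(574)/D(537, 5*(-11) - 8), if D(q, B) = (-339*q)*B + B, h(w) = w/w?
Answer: -4800878028673/4641831250686 ≈ -1.0343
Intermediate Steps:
h(w) = 1
D(q, B) = B - 339*B*q (D(q, B) = -339*B*q + B = B - 339*B*q)
r = 418609 (r = (-647)**2 = 418609)
r/(-404741) + h(574)/D(537, 5*(-11) - 8) = 418609/(-404741) + 1/((5*(-11) - 8)*(1 - 339*537)) = 418609*(-1/404741) + 1/((-55 - 8)*(1 - 182043)) = -418609/404741 + 1/(-63*(-182042)) = -418609/404741 + 1/11468646 = -4800878028673/4641831250686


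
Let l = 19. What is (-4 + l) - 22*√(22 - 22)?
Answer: 15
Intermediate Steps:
(-4 + l) - 22*√(22 - 22) = (-4 + 19) - 22*√(22 - 22) = 15 - 22*√0 = 15 - 22*0 = 15 + 0 = 15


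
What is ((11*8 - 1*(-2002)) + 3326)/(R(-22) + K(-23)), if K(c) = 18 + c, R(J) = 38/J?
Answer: -29788/37 ≈ -805.08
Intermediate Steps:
((11*8 - 1*(-2002)) + 3326)/(R(-22) + K(-23)) = ((11*8 - 1*(-2002)) + 3326)/(38/(-22) + (18 - 23)) = ((88 + 2002) + 3326)/(38*(-1/22) - 5) = (2090 + 3326)/(-19/11 - 5) = 5416/(-74/11) = 5416*(-11/74) = -29788/37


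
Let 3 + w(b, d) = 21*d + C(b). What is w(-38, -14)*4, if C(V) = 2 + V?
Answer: -1332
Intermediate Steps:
w(b, d) = -1 + b + 21*d (w(b, d) = -3 + (21*d + (2 + b)) = -3 + (2 + b + 21*d) = -1 + b + 21*d)
w(-38, -14)*4 = (-1 - 38 + 21*(-14))*4 = (-1 - 38 - 294)*4 = -333*4 = -1332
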